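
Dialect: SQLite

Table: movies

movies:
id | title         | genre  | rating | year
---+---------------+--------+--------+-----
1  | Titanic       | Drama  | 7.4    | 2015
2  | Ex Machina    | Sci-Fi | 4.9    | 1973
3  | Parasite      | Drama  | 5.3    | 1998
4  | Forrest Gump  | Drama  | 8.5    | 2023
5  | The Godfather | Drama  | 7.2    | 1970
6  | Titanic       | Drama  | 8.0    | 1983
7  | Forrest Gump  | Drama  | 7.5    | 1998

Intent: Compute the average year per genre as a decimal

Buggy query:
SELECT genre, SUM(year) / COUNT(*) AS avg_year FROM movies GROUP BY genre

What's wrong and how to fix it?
Bug: Both operands are integers, so '/' performs integer division and truncates

Fix: Multiply by 1.0 (or CAST to REAL) to force floating-point division

Corrected query:
SELECT genre, SUM(year) * 1.0 / COUNT(*) AS avg_year FROM movies GROUP BY genre

Result:
genre  | avg_year   
-------+------------
Drama  | 1997.833333
Sci-Fi | 1973       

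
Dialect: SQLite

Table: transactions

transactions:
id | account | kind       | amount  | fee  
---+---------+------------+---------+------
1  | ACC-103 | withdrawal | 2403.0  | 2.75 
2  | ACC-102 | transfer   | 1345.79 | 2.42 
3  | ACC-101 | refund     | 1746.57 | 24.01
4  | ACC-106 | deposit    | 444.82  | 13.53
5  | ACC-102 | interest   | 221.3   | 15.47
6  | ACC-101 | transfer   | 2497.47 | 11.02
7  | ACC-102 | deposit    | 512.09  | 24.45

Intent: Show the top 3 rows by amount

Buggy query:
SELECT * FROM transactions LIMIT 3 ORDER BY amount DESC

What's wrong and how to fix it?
Bug: ORDER BY cannot follow LIMIT; LIMIT is the final clause

Fix: Swap the clauses: ORDER BY first, then LIMIT

Corrected query:
SELECT * FROM transactions ORDER BY amount DESC LIMIT 3

Result:
id | account | kind       | amount  | fee  
---+---------+------------+---------+------
6  | ACC-101 | transfer   | 2497.47 | 11.02
1  | ACC-103 | withdrawal | 2403    | 2.75 
3  | ACC-101 | refund     | 1746.57 | 24.01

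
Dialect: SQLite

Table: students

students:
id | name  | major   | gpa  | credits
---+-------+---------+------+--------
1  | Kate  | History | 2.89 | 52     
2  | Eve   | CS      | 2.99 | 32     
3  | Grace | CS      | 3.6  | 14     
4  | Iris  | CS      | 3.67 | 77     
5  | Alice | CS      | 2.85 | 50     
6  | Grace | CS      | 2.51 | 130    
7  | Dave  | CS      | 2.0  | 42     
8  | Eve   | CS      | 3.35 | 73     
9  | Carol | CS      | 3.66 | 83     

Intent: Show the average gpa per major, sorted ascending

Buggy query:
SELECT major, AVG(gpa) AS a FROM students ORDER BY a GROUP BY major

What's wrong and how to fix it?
Bug: ORDER BY appears before GROUP BY; SQL clause order requires GROUP BY first

Fix: Reorder: SELECT … FROM … GROUP BY … ORDER BY …

Corrected query:
SELECT major, AVG(gpa) AS a FROM students GROUP BY major ORDER BY a

Result:
major   | a      
--------+--------
History | 2.89   
CS      | 3.07875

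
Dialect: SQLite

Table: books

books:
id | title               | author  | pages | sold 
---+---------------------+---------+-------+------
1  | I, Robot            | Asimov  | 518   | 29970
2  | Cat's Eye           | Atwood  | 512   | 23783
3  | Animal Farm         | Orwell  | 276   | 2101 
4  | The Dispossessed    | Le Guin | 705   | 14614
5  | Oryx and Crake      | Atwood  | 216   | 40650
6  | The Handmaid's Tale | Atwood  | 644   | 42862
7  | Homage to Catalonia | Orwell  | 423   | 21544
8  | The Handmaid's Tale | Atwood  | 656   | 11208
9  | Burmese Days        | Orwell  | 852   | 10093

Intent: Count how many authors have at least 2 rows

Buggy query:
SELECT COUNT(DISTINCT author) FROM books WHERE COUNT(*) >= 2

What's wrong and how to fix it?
Bug: WHERE filters individual rows, not groups, so a group-level COUNT is invalid there

Fix: Group first with HAVING COUNT(*) >= 2, then COUNT the resulting groups

Corrected query:
SELECT COUNT(*) FROM (SELECT author FROM books GROUP BY author HAVING COUNT(*) >= 2)

Result:
COUNT(*)
--------
2       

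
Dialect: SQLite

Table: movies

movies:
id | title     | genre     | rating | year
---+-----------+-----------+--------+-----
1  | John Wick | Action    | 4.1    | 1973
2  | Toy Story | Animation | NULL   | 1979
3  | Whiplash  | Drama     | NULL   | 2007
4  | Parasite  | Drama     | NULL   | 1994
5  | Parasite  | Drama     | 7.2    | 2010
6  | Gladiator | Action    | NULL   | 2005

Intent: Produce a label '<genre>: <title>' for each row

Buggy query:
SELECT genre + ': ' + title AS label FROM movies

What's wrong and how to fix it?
Bug: SQLite uses || for string concatenation; + coerces text to numbers (yielding 0)

Fix: Replace + with || to concatenate text

Corrected query:
SELECT genre || ': ' || title AS label FROM movies

Result:
label               
--------------------
Action: John Wick   
Animation: Toy Story
Drama: Whiplash     
Drama: Parasite     
Drama: Parasite     
Action: Gladiator   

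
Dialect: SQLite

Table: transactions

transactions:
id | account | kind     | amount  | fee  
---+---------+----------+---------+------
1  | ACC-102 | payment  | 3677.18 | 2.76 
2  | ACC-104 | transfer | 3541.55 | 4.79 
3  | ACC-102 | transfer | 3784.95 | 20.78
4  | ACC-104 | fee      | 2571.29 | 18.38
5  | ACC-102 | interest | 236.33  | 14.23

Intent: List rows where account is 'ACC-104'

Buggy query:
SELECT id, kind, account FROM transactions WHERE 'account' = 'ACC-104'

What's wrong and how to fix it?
Bug: 'account' in single quotes is a string literal, not the column; the comparison is literal-vs-literal and never true

Fix: Remove the quotes around the column name (or use double quotes for an identifier)

Corrected query:
SELECT id, kind, account FROM transactions WHERE account = 'ACC-104'

Result:
id | kind     | account
---+----------+--------
2  | transfer | ACC-104
4  | fee      | ACC-104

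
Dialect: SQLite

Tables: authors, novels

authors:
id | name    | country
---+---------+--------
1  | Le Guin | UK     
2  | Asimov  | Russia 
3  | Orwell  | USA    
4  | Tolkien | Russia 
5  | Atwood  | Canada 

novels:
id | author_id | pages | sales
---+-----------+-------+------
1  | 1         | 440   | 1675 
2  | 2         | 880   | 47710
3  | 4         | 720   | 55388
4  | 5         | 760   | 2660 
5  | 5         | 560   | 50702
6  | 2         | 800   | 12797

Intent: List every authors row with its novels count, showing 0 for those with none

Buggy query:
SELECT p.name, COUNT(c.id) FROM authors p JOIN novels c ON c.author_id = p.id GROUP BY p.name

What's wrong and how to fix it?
Bug: INNER JOIN drops authors rows that have no matching novels rows

Fix: Switch to LEFT JOIN to retain unmatched parent rows

Corrected query:
SELECT p.name, COUNT(c.id) FROM authors p LEFT JOIN novels c ON c.author_id = p.id GROUP BY p.name

Result:
name    | COUNT(c.id)
--------+------------
Asimov  | 2          
Atwood  | 2          
Le Guin | 1          
Orwell  | 0          
Tolkien | 1          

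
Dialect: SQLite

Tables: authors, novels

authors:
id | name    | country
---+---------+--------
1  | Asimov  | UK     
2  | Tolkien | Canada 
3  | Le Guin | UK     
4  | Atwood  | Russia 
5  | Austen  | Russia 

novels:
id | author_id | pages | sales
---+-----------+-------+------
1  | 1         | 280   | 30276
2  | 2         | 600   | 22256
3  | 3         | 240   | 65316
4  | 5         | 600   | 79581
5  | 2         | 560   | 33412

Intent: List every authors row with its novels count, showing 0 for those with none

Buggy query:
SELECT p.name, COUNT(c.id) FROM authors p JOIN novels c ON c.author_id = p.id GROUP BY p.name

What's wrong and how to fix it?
Bug: An inner join excludes parents with zero children

Fix: Switch to LEFT JOIN to retain unmatched parent rows

Corrected query:
SELECT p.name, COUNT(c.id) FROM authors p LEFT JOIN novels c ON c.author_id = p.id GROUP BY p.name

Result:
name    | COUNT(c.id)
--------+------------
Asimov  | 1          
Atwood  | 0          
Austen  | 1          
Le Guin | 1          
Tolkien | 2          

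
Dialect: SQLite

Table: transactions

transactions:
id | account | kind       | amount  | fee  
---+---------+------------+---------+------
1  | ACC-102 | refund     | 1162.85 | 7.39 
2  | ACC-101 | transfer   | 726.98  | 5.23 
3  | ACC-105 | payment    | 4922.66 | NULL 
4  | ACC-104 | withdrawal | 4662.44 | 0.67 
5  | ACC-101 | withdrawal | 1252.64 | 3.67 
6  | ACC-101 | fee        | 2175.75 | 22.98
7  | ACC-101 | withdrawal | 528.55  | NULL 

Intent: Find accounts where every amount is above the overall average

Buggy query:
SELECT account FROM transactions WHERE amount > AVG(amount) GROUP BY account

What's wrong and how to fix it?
Bug: WHERE evaluates per row before aggregation, so AVG() is unavailable

Fix: Use a subquery for AVG and a HAVING MIN(...) filter so the condition holds for every row in the group

Corrected query:
SELECT account FROM transactions GROUP BY account HAVING MIN(amount) > (SELECT AVG(amount) FROM transactions)

Result:
account
-------
ACC-104
ACC-105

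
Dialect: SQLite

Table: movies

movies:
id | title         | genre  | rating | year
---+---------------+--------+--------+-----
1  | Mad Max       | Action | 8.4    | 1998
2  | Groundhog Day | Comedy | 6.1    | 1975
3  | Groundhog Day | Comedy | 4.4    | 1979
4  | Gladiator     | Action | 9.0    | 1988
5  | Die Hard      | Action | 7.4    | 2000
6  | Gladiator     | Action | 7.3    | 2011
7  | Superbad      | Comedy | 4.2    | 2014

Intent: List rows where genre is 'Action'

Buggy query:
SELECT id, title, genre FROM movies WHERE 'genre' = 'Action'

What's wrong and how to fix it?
Bug: 'genre' in single quotes is a string literal, not the column; the comparison is literal-vs-literal and never true

Fix: Reference the column as genre without single quotes

Corrected query:
SELECT id, title, genre FROM movies WHERE genre = 'Action'

Result:
id | title     | genre 
---+-----------+-------
1  | Mad Max   | Action
4  | Gladiator | Action
5  | Die Hard  | Action
6  | Gladiator | Action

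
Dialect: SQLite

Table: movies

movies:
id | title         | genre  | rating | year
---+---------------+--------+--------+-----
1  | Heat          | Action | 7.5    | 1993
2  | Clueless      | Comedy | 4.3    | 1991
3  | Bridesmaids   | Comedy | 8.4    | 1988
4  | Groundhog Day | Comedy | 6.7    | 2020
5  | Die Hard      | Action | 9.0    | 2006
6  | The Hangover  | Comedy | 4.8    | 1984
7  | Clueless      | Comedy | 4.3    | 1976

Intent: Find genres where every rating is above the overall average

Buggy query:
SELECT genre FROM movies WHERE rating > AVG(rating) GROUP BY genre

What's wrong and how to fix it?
Bug: WHERE evaluates per row before aggregation, so AVG() is unavailable

Fix: Compute the overall average in a scalar subquery and compare each group's MIN against it in HAVING

Corrected query:
SELECT genre FROM movies GROUP BY genre HAVING MIN(rating) > (SELECT AVG(rating) FROM movies)

Result:
genre 
------
Action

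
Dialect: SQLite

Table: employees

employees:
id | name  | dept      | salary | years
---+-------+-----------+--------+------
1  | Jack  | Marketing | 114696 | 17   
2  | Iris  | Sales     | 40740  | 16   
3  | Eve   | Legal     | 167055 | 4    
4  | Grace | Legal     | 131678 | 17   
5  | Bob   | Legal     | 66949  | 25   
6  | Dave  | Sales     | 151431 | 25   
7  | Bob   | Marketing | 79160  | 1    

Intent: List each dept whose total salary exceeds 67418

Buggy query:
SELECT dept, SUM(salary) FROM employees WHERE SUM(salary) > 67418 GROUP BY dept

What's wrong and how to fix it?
Bug: SUM(salary) is an aggregate, but WHERE filters rows before aggregation

Fix: Use HAVING (which filters groups after aggregation) instead of WHERE

Corrected query:
SELECT dept, SUM(salary) FROM employees GROUP BY dept HAVING SUM(salary) > 67418

Result:
dept      | SUM(salary)
----------+------------
Legal     | 365682     
Marketing | 193856     
Sales     | 192171     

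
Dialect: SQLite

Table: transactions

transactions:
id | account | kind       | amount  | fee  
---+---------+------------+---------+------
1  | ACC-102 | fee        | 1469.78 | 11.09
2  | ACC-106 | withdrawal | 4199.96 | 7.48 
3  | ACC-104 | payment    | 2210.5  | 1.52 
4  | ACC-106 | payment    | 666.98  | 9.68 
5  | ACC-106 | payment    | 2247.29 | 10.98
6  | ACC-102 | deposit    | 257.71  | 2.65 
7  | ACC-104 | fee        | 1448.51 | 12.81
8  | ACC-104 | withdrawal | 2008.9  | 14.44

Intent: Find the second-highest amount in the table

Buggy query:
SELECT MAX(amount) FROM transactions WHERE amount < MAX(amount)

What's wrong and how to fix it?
Bug: MAX(amount) on the right of the comparison is an aggregate-in-WHERE error

Fix: Compute the overall MAX in a subquery, then take MAX of rows below it

Corrected query:
SELECT MAX(amount) FROM transactions WHERE amount < (SELECT MAX(amount) FROM transactions)

Result:
MAX(amount)
-----------
2247.29    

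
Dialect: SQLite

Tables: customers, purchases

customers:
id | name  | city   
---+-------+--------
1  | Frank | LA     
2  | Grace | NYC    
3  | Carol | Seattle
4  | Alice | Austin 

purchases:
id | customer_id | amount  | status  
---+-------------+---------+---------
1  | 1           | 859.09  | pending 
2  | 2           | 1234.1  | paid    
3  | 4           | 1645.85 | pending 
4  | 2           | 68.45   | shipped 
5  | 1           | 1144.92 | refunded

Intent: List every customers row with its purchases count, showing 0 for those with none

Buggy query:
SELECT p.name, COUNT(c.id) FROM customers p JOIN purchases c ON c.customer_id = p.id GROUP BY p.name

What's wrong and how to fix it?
Bug: An inner join excludes parents with zero children

Fix: Use LEFT JOIN so parents without children still appear (COUNT(c.id) gives 0)

Corrected query:
SELECT p.name, COUNT(c.id) FROM customers p LEFT JOIN purchases c ON c.customer_id = p.id GROUP BY p.name

Result:
name  | COUNT(c.id)
------+------------
Alice | 1          
Carol | 0          
Frank | 2          
Grace | 2          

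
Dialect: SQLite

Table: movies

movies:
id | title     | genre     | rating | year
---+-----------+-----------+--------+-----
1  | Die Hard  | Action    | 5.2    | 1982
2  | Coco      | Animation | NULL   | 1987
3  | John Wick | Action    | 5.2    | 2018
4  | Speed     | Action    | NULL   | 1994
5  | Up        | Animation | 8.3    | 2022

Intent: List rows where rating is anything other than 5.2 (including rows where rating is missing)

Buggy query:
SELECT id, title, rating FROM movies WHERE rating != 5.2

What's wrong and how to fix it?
Bug: 'rating != 5.2' is unknown when rating is NULL, so NULL rows are silently excluded

Fix: Handle NULL separately with IS NULL alongside the inequality

Corrected query:
SELECT id, title, rating FROM movies WHERE rating != 5.2 OR rating IS NULL

Result:
id | title | rating
---+-------+-------
2  | Coco  | NULL  
4  | Speed | NULL  
5  | Up    | 8.3   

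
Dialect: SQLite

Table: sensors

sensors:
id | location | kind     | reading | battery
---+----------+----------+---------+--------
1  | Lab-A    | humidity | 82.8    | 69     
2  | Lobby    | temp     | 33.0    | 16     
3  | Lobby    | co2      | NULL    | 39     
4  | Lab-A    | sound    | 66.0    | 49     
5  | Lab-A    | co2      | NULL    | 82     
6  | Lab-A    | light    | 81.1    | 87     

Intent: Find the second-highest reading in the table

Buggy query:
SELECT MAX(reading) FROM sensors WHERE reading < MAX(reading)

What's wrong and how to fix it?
Bug: MAX(reading) on the right of the comparison is an aggregate-in-WHERE error

Fix: Compute the overall MAX in a subquery, then take MAX of rows below it

Corrected query:
SELECT MAX(reading) FROM sensors WHERE reading < (SELECT MAX(reading) FROM sensors)

Result:
MAX(reading)
------------
81.1        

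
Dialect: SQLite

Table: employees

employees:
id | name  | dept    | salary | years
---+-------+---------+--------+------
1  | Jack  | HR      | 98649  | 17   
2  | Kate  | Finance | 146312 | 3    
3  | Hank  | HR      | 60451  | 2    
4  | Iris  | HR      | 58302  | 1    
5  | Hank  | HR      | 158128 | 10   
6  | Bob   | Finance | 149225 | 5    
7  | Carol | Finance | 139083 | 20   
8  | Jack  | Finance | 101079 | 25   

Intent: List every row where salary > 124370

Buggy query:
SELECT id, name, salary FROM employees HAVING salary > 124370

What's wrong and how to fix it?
Bug: HAVING filters the output of aggregation, but this query has no GROUP BY and no aggregate functions, so SQLite rejects it (HAVING clause on a non-aggregate query); the condition here is per row

Fix: Replace HAVING with WHERE since the condition applies to individual rows

Corrected query:
SELECT id, name, salary FROM employees WHERE salary > 124370

Result:
id | name  | salary
---+-------+-------
2  | Kate  | 146312
5  | Hank  | 158128
6  | Bob   | 149225
7  | Carol | 139083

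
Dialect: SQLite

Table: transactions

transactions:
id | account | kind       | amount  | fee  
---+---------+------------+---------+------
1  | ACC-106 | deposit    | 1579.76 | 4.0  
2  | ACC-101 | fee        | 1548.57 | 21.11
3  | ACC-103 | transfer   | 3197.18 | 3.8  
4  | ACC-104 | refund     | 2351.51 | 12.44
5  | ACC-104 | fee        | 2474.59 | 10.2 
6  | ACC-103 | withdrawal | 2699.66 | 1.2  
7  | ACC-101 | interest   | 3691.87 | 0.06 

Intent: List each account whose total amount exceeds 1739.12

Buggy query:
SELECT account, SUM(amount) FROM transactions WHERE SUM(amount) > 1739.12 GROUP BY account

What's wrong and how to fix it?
Bug: Aggregate functions cannot appear in a WHERE clause

Fix: Move the aggregate condition to a HAVING clause

Corrected query:
SELECT account, SUM(amount) FROM transactions GROUP BY account HAVING SUM(amount) > 1739.12

Result:
account | SUM(amount)
--------+------------
ACC-101 | 5240.44    
ACC-103 | 5896.84    
ACC-104 | 4826.1     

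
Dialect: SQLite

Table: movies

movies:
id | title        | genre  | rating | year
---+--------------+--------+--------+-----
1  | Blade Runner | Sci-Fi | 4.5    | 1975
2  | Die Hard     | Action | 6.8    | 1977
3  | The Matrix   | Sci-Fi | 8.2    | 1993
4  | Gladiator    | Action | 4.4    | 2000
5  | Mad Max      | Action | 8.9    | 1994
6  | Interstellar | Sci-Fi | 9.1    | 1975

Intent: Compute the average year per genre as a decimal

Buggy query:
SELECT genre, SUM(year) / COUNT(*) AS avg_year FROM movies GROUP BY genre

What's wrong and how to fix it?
Bug: Both operands are integers, so '/' performs integer division and truncates

Fix: Multiply by 1.0 (or CAST to REAL) to force floating-point division

Corrected query:
SELECT genre, SUM(year) * 1.0 / COUNT(*) AS avg_year FROM movies GROUP BY genre

Result:
genre  | avg_year   
-------+------------
Action | 1990.333333
Sci-Fi | 1981       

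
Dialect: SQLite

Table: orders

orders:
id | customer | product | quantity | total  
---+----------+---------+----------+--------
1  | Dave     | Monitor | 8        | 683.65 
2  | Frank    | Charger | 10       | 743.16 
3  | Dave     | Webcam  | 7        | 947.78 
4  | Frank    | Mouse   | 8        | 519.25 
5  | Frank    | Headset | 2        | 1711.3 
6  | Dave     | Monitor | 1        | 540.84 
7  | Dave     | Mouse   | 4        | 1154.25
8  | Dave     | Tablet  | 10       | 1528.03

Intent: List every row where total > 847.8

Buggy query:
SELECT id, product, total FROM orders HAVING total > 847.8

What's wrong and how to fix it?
Bug: HAVING filters the output of aggregation, but this query has no GROUP BY and no aggregate functions, so SQLite rejects it (HAVING clause on a non-aggregate query); the condition here is per row

Fix: Replace HAVING with WHERE since the condition applies to individual rows

Corrected query:
SELECT id, product, total FROM orders WHERE total > 847.8

Result:
id | product | total  
---+---------+--------
3  | Webcam  | 947.78 
5  | Headset | 1711.3 
7  | Mouse   | 1154.25
8  | Tablet  | 1528.03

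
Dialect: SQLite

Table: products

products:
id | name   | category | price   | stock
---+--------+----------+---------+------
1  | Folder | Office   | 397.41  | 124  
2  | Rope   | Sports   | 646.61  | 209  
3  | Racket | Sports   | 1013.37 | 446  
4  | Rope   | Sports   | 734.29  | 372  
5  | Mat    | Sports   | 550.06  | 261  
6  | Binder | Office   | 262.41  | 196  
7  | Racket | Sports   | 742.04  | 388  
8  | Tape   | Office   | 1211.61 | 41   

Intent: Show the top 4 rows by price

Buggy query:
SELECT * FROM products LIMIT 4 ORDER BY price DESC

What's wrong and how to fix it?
Bug: ORDER BY cannot follow LIMIT; LIMIT is the final clause

Fix: Swap the clauses: ORDER BY first, then LIMIT

Corrected query:
SELECT * FROM products ORDER BY price DESC LIMIT 4

Result:
id | name   | category | price   | stock
---+--------+----------+---------+------
8  | Tape   | Office   | 1211.61 | 41   
3  | Racket | Sports   | 1013.37 | 446  
7  | Racket | Sports   | 742.04  | 388  
4  | Rope   | Sports   | 734.29  | 372  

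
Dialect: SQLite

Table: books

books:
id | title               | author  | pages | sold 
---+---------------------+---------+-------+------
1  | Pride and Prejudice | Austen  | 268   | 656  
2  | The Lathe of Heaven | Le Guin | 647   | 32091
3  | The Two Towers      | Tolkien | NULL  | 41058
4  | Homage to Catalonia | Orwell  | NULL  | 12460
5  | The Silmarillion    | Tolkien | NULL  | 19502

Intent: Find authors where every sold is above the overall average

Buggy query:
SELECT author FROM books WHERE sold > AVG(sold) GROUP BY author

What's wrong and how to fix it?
Bug: WHERE evaluates per row before aggregation, so AVG() is unavailable

Fix: Use a subquery for AVG and a HAVING MIN(...) filter so the condition holds for every row in the group

Corrected query:
SELECT author FROM books GROUP BY author HAVING MIN(sold) > (SELECT AVG(sold) FROM books)

Result:
author 
-------
Le Guin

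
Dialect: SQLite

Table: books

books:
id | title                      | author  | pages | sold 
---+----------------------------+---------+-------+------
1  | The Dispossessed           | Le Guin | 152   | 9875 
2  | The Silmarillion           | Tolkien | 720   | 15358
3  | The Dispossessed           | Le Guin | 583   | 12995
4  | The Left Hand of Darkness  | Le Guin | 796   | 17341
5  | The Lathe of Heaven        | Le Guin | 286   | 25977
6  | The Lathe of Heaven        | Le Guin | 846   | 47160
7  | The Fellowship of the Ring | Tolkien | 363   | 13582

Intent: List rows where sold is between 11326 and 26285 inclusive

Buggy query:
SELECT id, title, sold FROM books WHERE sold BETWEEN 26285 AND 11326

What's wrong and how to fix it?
Bug: BETWEEN expects the lower bound first; with 26285 AND 11326 the range is empty

Fix: Write BETWEEN 11326 AND 26285

Corrected query:
SELECT id, title, sold FROM books WHERE sold BETWEEN 11326 AND 26285

Result:
id | title                      | sold 
---+----------------------------+------
2  | The Silmarillion           | 15358
3  | The Dispossessed           | 12995
4  | The Left Hand of Darkness  | 17341
5  | The Lathe of Heaven        | 25977
7  | The Fellowship of the Ring | 13582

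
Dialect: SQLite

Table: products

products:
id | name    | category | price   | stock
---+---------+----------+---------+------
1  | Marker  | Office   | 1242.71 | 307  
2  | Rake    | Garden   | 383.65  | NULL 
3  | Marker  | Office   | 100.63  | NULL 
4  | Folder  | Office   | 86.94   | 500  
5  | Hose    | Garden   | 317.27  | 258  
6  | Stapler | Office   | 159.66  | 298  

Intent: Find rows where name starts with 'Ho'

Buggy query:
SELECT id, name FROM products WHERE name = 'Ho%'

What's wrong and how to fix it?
Bug: '=' compares the literal string including the % character; pattern matching needs LIKE

Fix: Use LIKE for wildcard pattern matching

Corrected query:
SELECT id, name FROM products WHERE name LIKE 'Ho%'

Result:
id | name
---+-----
5  | Hose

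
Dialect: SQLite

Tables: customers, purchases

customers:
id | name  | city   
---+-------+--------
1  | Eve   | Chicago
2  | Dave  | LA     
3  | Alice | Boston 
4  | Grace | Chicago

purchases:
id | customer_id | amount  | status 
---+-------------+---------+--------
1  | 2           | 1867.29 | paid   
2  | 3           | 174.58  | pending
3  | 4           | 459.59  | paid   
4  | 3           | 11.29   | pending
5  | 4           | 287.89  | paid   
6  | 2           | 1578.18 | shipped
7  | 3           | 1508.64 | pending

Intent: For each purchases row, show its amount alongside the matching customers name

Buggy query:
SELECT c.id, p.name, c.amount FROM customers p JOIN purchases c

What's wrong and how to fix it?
Bug: Missing join condition: each purchases row is matched to all customers rows instead of just its own

Fix: Specify the join condition linking the foreign key to the parent id

Corrected query:
SELECT c.id, p.name, c.amount FROM customers p JOIN purchases c ON c.customer_id = p.id

Result:
id | name  | amount 
---+-------+--------
1  | Dave  | 1867.29
2  | Alice | 174.58 
3  | Grace | 459.59 
4  | Alice | 11.29  
5  | Grace | 287.89 
6  | Dave  | 1578.18
7  | Alice | 1508.64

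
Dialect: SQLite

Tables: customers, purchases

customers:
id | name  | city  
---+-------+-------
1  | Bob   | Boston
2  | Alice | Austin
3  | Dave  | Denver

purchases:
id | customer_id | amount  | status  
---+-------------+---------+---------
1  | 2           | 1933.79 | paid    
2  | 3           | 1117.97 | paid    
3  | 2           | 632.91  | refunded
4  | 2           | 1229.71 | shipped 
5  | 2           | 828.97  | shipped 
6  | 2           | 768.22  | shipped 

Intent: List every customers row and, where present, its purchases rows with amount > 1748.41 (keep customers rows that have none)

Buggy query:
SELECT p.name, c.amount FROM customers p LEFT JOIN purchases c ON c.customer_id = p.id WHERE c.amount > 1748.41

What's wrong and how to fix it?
Bug: Filtering c.amount in WHERE discards the NULL rows produced by LEFT JOIN, turning it into an inner join

Fix: Move the right-table condition into the ON clause so unmatched parents are kept

Corrected query:
SELECT p.name, c.amount FROM customers p LEFT JOIN purchases c ON c.customer_id = p.id AND c.amount > 1748.41

Result:
name  | amount 
------+--------
Bob   | NULL   
Alice | 1933.79
Dave  | NULL   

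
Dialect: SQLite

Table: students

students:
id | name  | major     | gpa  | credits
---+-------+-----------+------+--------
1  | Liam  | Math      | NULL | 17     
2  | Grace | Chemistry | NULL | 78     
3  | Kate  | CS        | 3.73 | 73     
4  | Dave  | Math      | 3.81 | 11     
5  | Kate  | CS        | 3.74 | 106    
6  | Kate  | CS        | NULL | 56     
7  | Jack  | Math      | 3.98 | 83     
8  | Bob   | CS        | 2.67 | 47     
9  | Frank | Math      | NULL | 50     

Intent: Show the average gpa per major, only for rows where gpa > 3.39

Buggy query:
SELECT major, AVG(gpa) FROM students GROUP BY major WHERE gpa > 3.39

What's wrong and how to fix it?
Bug: WHERE cannot follow GROUP BY

Fix: Place WHERE between FROM and GROUP BY

Corrected query:
SELECT major, AVG(gpa) FROM students WHERE gpa > 3.39 GROUP BY major

Result:
major | AVG(gpa)
------+---------
CS    | 3.735   
Math  | 3.895   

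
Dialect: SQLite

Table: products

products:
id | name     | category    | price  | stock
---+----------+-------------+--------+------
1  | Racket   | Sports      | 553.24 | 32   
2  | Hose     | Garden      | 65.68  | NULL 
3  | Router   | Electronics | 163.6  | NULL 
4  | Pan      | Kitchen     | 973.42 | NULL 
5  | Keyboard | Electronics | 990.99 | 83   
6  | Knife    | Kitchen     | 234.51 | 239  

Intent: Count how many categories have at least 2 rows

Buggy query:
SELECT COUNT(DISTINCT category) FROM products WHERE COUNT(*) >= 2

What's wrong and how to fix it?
Bug: WHERE filters individual rows, not groups, so a group-level COUNT is invalid there

Fix: Use a subquery that GROUPs and filters with HAVING, then count its rows

Corrected query:
SELECT COUNT(*) FROM (SELECT category FROM products GROUP BY category HAVING COUNT(*) >= 2)

Result:
COUNT(*)
--------
2       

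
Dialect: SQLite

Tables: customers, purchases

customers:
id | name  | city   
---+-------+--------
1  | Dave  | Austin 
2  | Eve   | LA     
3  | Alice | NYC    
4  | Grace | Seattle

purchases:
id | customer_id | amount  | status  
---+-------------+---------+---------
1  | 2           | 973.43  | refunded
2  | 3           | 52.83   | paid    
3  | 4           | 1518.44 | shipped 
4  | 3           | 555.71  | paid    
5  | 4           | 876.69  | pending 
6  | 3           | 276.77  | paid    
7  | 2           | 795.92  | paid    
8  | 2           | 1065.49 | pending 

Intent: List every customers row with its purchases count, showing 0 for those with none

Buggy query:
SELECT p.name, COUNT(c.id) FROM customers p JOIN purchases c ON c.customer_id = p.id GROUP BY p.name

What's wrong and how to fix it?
Bug: An inner join excludes parents with zero children

Fix: Switch to LEFT JOIN to retain unmatched parent rows

Corrected query:
SELECT p.name, COUNT(c.id) FROM customers p LEFT JOIN purchases c ON c.customer_id = p.id GROUP BY p.name

Result:
name  | COUNT(c.id)
------+------------
Alice | 3          
Dave  | 0          
Eve   | 3          
Grace | 2          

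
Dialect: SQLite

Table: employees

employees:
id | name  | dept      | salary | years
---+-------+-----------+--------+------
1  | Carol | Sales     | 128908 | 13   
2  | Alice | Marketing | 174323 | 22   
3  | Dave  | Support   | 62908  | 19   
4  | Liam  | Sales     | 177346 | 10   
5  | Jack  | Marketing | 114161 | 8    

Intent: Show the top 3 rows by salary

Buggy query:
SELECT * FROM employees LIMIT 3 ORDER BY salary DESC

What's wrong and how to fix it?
Bug: ORDER BY cannot follow LIMIT; LIMIT is the final clause

Fix: Sort with ORDER BY, then apply LIMIT

Corrected query:
SELECT * FROM employees ORDER BY salary DESC LIMIT 3

Result:
id | name  | dept      | salary | years
---+-------+-----------+--------+------
4  | Liam  | Sales     | 177346 | 10   
2  | Alice | Marketing | 174323 | 22   
1  | Carol | Sales     | 128908 | 13   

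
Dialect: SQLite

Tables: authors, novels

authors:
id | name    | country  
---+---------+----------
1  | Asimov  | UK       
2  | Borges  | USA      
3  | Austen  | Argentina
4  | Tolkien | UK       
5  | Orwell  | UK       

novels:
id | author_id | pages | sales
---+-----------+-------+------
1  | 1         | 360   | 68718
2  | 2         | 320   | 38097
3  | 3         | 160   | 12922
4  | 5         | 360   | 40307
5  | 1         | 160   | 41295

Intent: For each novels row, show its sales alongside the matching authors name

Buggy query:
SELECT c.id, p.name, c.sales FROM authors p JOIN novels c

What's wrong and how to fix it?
Bug: JOIN with no ON clause produces a cartesian product; every novels row pairs with every authors row

Fix: Add ON c.author_id = p.id to the JOIN

Corrected query:
SELECT c.id, p.name, c.sales FROM authors p JOIN novels c ON c.author_id = p.id

Result:
id | name   | sales
---+--------+------
1  | Asimov | 68718
2  | Borges | 38097
3  | Austen | 12922
4  | Orwell | 40307
5  | Asimov | 41295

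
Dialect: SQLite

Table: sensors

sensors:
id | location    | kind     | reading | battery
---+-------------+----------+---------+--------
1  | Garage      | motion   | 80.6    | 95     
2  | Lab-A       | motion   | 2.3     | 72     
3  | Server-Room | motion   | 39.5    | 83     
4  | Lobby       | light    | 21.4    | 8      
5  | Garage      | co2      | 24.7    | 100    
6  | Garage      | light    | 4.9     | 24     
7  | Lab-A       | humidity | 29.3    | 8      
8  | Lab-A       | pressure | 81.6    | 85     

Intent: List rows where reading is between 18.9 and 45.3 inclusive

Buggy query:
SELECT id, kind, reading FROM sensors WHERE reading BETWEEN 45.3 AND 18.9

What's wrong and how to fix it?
Bug: The bounds are reversed; BETWEEN a AND b requires a <= b to match anything

Fix: Write BETWEEN 18.9 AND 45.3

Corrected query:
SELECT id, kind, reading FROM sensors WHERE reading BETWEEN 18.9 AND 45.3

Result:
id | kind     | reading
---+----------+--------
3  | motion   | 39.5   
4  | light    | 21.4   
5  | co2      | 24.7   
7  | humidity | 29.3   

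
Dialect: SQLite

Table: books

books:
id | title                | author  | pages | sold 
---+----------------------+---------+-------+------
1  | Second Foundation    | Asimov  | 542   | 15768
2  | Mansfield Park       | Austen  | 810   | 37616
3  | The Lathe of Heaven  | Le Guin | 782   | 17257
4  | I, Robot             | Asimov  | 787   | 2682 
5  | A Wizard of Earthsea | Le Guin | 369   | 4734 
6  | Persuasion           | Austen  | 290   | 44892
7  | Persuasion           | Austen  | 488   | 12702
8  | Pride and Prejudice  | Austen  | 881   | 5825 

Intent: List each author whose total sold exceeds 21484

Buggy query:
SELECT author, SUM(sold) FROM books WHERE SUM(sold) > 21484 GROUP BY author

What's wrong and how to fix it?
Bug: SUM(sold) is an aggregate, but WHERE filters rows before aggregation

Fix: Move the aggregate condition to a HAVING clause

Corrected query:
SELECT author, SUM(sold) FROM books GROUP BY author HAVING SUM(sold) > 21484

Result:
author  | SUM(sold)
--------+----------
Austen  | 101035   
Le Guin | 21991    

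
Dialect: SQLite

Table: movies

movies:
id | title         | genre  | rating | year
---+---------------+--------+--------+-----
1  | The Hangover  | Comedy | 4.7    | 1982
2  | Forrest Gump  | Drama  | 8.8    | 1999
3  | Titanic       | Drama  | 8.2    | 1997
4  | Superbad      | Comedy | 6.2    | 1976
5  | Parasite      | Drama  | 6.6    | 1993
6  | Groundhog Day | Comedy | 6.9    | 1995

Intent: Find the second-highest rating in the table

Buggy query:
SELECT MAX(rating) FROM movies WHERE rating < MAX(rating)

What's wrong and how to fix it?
Bug: The inner MAX is an aggregate inside WHERE, which is not allowed

Fix: Compute the overall MAX in a subquery, then take MAX of rows below it

Corrected query:
SELECT MAX(rating) FROM movies WHERE rating < (SELECT MAX(rating) FROM movies)

Result:
MAX(rating)
-----------
8.2        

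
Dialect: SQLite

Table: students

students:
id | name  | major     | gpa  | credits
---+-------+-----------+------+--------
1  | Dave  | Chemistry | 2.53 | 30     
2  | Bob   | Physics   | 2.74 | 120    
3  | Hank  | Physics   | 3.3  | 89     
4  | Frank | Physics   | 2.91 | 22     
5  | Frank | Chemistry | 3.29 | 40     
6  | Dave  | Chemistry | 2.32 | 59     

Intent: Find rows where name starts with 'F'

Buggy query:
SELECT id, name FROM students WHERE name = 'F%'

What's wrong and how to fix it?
Bug: '=' compares the literal string including the % character; pattern matching needs LIKE

Fix: Use LIKE for wildcard pattern matching

Corrected query:
SELECT id, name FROM students WHERE name LIKE 'F%'

Result:
id | name 
---+------
4  | Frank
5  | Frank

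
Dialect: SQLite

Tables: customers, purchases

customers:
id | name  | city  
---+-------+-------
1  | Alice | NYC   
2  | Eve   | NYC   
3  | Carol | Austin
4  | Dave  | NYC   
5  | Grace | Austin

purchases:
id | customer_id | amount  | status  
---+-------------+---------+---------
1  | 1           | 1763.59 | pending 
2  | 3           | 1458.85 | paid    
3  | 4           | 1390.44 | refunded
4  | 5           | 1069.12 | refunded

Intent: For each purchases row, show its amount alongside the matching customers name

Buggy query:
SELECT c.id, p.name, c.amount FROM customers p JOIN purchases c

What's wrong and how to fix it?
Bug: JOIN with no ON clause produces a cartesian product; every purchases row pairs with every customers row

Fix: Add ON c.customer_id = p.id to the JOIN

Corrected query:
SELECT c.id, p.name, c.amount FROM customers p JOIN purchases c ON c.customer_id = p.id

Result:
id | name  | amount 
---+-------+--------
1  | Alice | 1763.59
2  | Carol | 1458.85
3  | Dave  | 1390.44
4  | Grace | 1069.12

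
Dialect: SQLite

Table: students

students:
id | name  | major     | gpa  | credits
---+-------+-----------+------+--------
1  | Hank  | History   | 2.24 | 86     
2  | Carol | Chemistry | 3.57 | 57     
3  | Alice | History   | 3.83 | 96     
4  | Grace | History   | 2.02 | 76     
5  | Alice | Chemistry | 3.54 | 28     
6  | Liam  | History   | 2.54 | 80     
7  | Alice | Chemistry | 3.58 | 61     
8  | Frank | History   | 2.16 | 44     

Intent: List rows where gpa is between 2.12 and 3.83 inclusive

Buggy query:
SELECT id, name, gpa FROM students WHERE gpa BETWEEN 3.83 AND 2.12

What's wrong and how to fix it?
Bug: BETWEEN expects the lower bound first; with 3.83 AND 2.12 the range is empty

Fix: Swap the bounds so the smaller value comes first

Corrected query:
SELECT id, name, gpa FROM students WHERE gpa BETWEEN 2.12 AND 3.83

Result:
id | name  | gpa 
---+-------+-----
1  | Hank  | 2.24
2  | Carol | 3.57
3  | Alice | 3.83
5  | Alice | 3.54
6  | Liam  | 2.54
7  | Alice | 3.58
8  | Frank | 2.16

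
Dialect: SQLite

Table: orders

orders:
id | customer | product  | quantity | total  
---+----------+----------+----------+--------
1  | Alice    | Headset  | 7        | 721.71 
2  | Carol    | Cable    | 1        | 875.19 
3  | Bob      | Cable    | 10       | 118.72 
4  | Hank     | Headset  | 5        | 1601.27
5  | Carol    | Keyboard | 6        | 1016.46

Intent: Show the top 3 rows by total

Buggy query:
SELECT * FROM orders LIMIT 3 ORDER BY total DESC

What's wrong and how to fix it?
Bug: ORDER BY cannot follow LIMIT; LIMIT is the final clause

Fix: Sort with ORDER BY, then apply LIMIT

Corrected query:
SELECT * FROM orders ORDER BY total DESC LIMIT 3

Result:
id | customer | product  | quantity | total  
---+----------+----------+----------+--------
4  | Hank     | Headset  | 5        | 1601.27
5  | Carol    | Keyboard | 6        | 1016.46
2  | Carol    | Cable    | 1        | 875.19 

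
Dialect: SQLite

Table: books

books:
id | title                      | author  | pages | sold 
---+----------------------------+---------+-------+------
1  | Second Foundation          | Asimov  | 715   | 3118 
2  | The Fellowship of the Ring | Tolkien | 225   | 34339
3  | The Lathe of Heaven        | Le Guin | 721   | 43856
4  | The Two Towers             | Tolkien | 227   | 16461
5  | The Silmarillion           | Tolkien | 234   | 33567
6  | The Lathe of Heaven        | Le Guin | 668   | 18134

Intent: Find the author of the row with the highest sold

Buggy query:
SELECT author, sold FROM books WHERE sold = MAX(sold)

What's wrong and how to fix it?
Bug: WHERE is evaluated per row; an aggregate over the whole table isn't defined there

Fix: Use a subquery: WHERE sold = (SELECT MAX(sold) FROM books)

Corrected query:
SELECT author, sold FROM books WHERE sold = (SELECT MAX(sold) FROM books)

Result:
author  | sold 
--------+------
Le Guin | 43856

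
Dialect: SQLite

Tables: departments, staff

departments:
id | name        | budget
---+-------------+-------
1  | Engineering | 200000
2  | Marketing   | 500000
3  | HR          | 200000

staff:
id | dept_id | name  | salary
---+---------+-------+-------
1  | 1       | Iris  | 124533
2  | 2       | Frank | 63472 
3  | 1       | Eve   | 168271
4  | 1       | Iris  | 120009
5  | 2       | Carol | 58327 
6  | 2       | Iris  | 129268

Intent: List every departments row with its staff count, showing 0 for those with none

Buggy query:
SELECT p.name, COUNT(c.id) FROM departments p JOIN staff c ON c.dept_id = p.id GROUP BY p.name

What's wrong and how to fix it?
Bug: INNER JOIN drops departments rows that have no matching staff rows

Fix: Use LEFT JOIN so parents without children still appear (COUNT(c.id) gives 0)

Corrected query:
SELECT p.name, COUNT(c.id) FROM departments p LEFT JOIN staff c ON c.dept_id = p.id GROUP BY p.name

Result:
name        | COUNT(c.id)
------------+------------
Engineering | 3          
HR          | 0          
Marketing   | 3          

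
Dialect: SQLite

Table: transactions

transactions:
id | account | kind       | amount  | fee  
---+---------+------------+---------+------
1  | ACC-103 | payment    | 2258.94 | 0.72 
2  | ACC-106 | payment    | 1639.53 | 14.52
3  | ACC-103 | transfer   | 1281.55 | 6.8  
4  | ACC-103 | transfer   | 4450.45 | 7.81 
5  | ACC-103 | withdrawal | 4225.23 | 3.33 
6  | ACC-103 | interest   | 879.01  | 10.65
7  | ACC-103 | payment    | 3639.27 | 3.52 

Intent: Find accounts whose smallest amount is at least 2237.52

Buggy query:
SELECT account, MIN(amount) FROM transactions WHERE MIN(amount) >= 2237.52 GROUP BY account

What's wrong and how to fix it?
Bug: Aggregates like MIN are computed per group after WHERE runs

Fix: Use HAVING for the per-group MIN condition

Corrected query:
SELECT account, MIN(amount) FROM transactions GROUP BY account HAVING MIN(amount) >= 2237.52

Result:
(no rows)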